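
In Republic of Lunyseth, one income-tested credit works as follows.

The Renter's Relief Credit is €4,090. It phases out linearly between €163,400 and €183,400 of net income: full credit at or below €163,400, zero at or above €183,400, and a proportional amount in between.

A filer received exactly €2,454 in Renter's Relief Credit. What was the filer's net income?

€2,454 is 2,454/4,090 of the full €4,090, so 1,636/4,090 of the €20,000 range has been used: income = €163,400 + €20,000 × 1,636/4,090 = €171,400.

€171,400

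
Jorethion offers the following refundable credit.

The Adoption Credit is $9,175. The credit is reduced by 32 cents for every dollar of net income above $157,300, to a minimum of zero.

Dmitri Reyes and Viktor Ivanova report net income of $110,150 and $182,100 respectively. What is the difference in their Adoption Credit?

Dmitri ($110,150): Adoption Credit: $110,150 is at or below the $157,300 threshold, so the full $9,175 applies.
Viktor ($182,100): Adoption Credit: 32% of the $24,800 excess over $157,300 is $7,936; credit = $9,175 − $7,936 = $1,239.
Difference: |$9,175 − $1,239| = $7,936.

$7,936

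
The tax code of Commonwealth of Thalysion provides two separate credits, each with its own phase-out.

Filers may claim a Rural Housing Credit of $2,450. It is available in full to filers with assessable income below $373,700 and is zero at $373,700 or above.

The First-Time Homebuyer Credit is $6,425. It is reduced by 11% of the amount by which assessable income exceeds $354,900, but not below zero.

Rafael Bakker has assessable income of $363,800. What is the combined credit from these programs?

Rural Housing Credit: $363,800 is below the $373,700 cutoff, so the full $2,450 applies.
First-Time Homebuyer Credit: 11% of the $8,900 excess over $354,900 is $979; credit = $6,425 − $979 = $5,446.
Total: $2,450 + $5,446 = $7,896.

$7,896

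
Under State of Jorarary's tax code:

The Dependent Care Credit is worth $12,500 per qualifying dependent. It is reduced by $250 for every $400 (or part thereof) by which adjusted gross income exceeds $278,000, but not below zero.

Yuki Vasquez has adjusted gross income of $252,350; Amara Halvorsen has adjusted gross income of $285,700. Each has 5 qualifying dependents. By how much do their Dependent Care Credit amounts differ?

$5,000

Yuki ($252,350): Dependent Care Credit: base = 5 × $12,500 = $62,500. $252,350 is at or below the $278,000 threshold, so the full $62,500 applies.
Amara ($285,700): Dependent Care Credit: base = 5 × $12,500 = $62,500. income exceeds $278,000 by $7,700, which is 20 full-or-partial $400 increments; reduction = 20 × $250 = $5,000, leaving $57,500.
Difference: |$62,500 − $57,500| = $5,000.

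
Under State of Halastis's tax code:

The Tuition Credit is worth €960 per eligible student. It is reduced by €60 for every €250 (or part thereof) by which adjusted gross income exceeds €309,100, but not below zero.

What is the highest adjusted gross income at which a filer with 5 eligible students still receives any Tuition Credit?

Full credit = 5 × €960 = €4,800.
After 79 increments the reduction is 79 × €60 = €4,740, leaving €60; one more increment wipes it out. Increment 79 ends at excess 79 × €250 = €19,750, so the highest qualifying income is €309,100 + €19,750 = €328,850.

€328,850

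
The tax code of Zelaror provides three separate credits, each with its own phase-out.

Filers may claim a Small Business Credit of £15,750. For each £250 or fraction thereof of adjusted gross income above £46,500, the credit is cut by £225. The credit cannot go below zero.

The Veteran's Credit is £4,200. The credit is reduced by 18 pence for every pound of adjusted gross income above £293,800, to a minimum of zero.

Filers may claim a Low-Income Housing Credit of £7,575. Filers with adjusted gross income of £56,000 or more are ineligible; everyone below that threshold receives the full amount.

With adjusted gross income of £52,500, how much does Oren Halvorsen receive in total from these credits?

Small Business Credit: income exceeds £46,500 by £6,000, which is 24 full-or-partial £250 increments; reduction = 24 × £225 = £5,400, leaving £10,350.
Veteran's Credit: £52,500 is at or below the £293,800 threshold, so the full £4,200 applies.
Low-Income Housing Credit: £52,500 is below the £56,000 cutoff, so the full £7,575 applies.
Total: £10,350 + £4,200 + £7,575 = £22,125.

£22,125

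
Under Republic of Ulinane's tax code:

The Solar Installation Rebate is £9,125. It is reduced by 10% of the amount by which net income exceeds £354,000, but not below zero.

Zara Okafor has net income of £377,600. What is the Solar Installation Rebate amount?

Solar Installation Rebate: 10% of the £23,600 excess over £354,000 is £2,360; credit = £9,125 − £2,360 = £6,765.

£6,765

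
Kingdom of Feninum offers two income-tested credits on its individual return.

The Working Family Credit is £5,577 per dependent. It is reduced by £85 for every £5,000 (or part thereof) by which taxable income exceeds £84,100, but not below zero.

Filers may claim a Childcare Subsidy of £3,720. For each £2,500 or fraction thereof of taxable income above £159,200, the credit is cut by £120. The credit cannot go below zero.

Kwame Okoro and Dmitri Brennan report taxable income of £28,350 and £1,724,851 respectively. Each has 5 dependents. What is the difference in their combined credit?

£31,605

Kwame (£28,350): Working Family Credit: base = 5 × £5,577 = £27,885. £28,350 is at or below the £84,100 threshold, so the full £27,885 applies. Childcare Subsidy: £28,350 is at or below the £159,200 threshold, so the full £3,720 applies. total £27,885 + £3,720 = £31,605
Dmitri (£1,724,851): Working Family Credit: base = 5 × £5,577 = £27,885. income exceeds £84,100 by £1,640,751 → 329 increments × £85 = £27,965 ≥ base, so the credit is £0. Childcare Subsidy: income exceeds £159,200 by £1,565,651 → 627 increments × £120 = £75,240 ≥ base, so the credit is £0. total £0 + £0 = £0
Difference: |£31,605 − £0| = £31,605.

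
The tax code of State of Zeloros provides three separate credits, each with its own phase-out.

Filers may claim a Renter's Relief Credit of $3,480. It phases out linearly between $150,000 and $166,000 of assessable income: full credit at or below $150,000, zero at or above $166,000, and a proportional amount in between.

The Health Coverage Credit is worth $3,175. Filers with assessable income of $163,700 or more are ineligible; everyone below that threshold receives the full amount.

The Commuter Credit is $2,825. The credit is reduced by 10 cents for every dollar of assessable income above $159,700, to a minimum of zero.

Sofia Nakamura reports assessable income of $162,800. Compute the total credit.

Renter's Relief Credit: $162,800 is $12,800 into a $16,000 phase-out range, leaving 3,200/16,000 of the credit: $3,480 × 3,200/16,000 = $696.
Health Coverage Credit: $162,800 is below the $163,700 cutoff, so the full $3,175 applies.
Commuter Credit: 10% of the $3,100 excess over $159,700 is $310; credit = $2,825 − $310 = $2,515.
Total: $696 + $3,175 + $2,515 = $6,386.

$6,386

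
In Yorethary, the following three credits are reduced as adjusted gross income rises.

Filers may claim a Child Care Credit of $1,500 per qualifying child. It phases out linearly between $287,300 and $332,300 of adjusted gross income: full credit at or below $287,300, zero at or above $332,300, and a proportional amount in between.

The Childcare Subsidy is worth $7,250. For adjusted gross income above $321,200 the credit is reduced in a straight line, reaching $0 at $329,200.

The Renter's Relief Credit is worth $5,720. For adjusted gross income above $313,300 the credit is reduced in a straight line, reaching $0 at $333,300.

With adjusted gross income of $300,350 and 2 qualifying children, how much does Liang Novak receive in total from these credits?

$15,100

Child Care Credit: base = 2 × $1,500 = $3,000. $300,350 is $13,050 into a $45,000 phase-out range, leaving 31,950/45,000 of the credit: $3,000 × 31,950/45,000 = $2,130.
Childcare Subsidy: $300,350 is at or below the $321,200 threshold, so the full $7,250 applies.
Renter's Relief Credit: $300,350 is at or below the $313,300 threshold, so the full $5,720 applies.
Total: $2,130 + $7,250 + $5,720 = $15,100.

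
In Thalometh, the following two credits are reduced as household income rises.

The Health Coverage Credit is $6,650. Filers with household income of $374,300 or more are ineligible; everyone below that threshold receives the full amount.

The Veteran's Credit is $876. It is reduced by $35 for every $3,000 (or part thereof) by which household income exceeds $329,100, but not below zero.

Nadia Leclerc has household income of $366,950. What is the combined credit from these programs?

Health Coverage Credit: $366,950 is below the $374,300 cutoff, so the full $6,650 applies.
Veteran's Credit: income exceeds $329,100 by $37,850, which is 13 full-or-partial $3,000 increments; reduction = 13 × $35 = $455, leaving $421.
Total: $6,650 + $421 = $7,071.

$7,071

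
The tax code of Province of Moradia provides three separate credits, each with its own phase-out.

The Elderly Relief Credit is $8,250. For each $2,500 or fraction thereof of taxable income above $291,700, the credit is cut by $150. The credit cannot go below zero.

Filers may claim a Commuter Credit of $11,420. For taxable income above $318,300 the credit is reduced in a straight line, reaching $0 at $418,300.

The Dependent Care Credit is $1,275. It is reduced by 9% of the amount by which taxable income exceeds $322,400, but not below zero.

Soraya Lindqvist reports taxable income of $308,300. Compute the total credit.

$19,895

Elderly Relief Credit: income exceeds $291,700 by $16,600, which is 7 full-or-partial $2,500 increments; reduction = 7 × $150 = $1,050, leaving $7,200.
Commuter Credit: $308,300 is at or below the $318,300 threshold, so the full $11,420 applies.
Dependent Care Credit: $308,300 is at or below the $322,400 threshold, so the full $1,275 applies.
Total: $7,200 + $11,420 + $1,275 = $19,895.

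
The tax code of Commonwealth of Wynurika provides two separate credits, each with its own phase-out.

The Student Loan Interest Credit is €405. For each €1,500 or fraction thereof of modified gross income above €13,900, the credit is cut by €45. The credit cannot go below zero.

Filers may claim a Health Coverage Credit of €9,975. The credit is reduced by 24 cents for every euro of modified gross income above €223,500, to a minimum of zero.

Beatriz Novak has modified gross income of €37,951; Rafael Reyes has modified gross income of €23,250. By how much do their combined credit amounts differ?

Beatriz (€37,951): Student Loan Interest Credit: income exceeds €13,900 by €24,051 → 17 increments × €45 = €765 ≥ base, so the credit is €0. Health Coverage Credit: €37,951 is at or below the €223,500 threshold, so the full €9,975 applies. total €0 + €9,975 = €9,975
Rafael (€23,250): Student Loan Interest Credit: income exceeds €13,900 by €9,350, which is 7 full-or-partial €1,500 increments; reduction = 7 × €45 = €315, leaving €90. Health Coverage Credit: €23,250 is at or below the €223,500 threshold, so the full €9,975 applies. total €90 + €9,975 = €10,065
Difference: |€9,975 − €10,065| = €90.

€90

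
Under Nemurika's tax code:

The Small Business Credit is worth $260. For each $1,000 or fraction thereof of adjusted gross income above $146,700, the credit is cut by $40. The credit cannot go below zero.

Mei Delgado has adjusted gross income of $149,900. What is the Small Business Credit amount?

$100

Small Business Credit: income exceeds $146,700 by $3,200, which is 4 full-or-partial $1,000 increments; reduction = 4 × $40 = $160, leaving $100.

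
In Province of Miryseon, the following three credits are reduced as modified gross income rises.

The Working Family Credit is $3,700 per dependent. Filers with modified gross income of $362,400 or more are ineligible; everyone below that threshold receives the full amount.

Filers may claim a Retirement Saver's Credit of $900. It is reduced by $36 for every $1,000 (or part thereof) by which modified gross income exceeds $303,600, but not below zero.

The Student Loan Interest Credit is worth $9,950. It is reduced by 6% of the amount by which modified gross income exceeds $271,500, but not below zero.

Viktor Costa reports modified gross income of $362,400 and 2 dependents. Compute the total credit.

Working Family Credit: base = 2 × $3,700 = $7,400. $362,400 meets or exceeds the $362,400 cutoff, so the credit is $0.
Retirement Saver's Credit: income exceeds $303,600 by $58,800 → 59 increments × $36 = $2,124 ≥ base, so the credit is $0.
Student Loan Interest Credit: 6% of the $90,900 excess over $271,500 is $5,454; credit = $9,950 − $5,454 = $4,496.
Total: $0 + $0 + $4,496 = $4,496.

$4,496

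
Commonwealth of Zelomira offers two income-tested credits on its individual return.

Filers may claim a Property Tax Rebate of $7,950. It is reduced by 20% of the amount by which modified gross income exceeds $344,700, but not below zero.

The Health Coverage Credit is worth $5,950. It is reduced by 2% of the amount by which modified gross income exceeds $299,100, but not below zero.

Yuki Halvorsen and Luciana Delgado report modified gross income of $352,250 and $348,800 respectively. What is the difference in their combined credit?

Yuki ($352,250): Property Tax Rebate: 20% of the $7,550 excess over $344,700 is $1,510; credit = $7,950 − $1,510 = $6,440. Health Coverage Credit: 2% of the $53,150 excess over $299,100 is $1,063; credit = $5,950 − $1,063 = $4,887. total $6,440 + $4,887 = $11,327
Luciana ($348,800): Property Tax Rebate: 20% of the $4,100 excess over $344,700 is $820; credit = $7,950 − $820 = $7,130. Health Coverage Credit: 2% of the $49,700 excess over $299,100 is $994; credit = $5,950 − $994 = $4,956. total $7,130 + $4,956 = $12,086
Difference: |$11,327 − $12,086| = $759.

$759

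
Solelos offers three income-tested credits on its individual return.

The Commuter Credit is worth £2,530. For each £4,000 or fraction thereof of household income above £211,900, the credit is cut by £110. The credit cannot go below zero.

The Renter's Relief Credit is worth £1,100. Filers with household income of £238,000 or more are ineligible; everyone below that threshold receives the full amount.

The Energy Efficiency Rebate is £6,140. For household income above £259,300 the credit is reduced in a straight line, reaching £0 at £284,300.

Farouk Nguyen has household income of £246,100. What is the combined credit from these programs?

Commuter Credit: income exceeds £211,900 by £34,200, which is 9 full-or-partial £4,000 increments; reduction = 9 × £110 = £990, leaving £1,540.
Renter's Relief Credit: £246,100 meets or exceeds the £238,000 cutoff, so the credit is £0.
Energy Efficiency Rebate: £246,100 is at or below the £259,300 threshold, so the full £6,140 applies.
Total: £1,540 + £0 + £6,140 = £7,680.

£7,680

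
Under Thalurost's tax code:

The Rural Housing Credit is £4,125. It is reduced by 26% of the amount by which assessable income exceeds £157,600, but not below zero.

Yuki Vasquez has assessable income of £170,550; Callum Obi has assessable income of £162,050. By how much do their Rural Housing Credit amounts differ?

£2,210

Yuki (£170,550): Rural Housing Credit: 26% of the £12,950 excess over £157,600 is £3,367; credit = £4,125 − £3,367 = £758.
Callum (£162,050): Rural Housing Credit: 26% of the £4,450 excess over £157,600 is £1,157; credit = £4,125 − £1,157 = £2,968.
Difference: |£758 − £2,968| = £2,210.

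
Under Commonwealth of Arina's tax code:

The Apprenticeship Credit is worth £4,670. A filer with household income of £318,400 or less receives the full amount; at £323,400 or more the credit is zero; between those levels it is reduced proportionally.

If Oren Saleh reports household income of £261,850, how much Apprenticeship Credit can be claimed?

Apprenticeship Credit: £261,850 is at or below the £318,400 threshold, so the full £4,670 applies.

£4,670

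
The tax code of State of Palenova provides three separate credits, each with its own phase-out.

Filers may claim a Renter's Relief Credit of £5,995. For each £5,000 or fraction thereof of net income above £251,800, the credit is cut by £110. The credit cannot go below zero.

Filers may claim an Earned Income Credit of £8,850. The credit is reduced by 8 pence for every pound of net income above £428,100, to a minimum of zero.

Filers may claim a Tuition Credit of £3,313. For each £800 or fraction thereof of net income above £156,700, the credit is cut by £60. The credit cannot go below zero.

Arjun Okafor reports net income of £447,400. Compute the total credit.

Renter's Relief Credit: income exceeds £251,800 by £195,600, which is 40 full-or-partial £5,000 increments; reduction = 40 × £110 = £4,400, leaving £1,595.
Earned Income Credit: 8% of the £19,300 excess over £428,100 is £1,544; credit = £8,850 − £1,544 = £7,306.
Tuition Credit: income exceeds £156,700 by £290,700 → 364 increments × £60 = £21,840 ≥ base, so the credit is £0.
Total: £1,595 + £7,306 + £0 = £8,901.

£8,901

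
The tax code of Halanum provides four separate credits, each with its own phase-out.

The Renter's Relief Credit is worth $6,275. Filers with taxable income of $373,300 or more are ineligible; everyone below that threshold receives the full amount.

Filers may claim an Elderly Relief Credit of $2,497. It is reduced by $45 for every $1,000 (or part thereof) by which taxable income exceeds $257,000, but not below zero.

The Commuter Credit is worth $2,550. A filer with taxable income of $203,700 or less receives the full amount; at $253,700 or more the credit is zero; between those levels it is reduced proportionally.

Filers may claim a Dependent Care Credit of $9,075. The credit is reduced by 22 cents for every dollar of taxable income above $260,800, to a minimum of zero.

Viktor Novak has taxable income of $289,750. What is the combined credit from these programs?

Renter's Relief Credit: $289,750 is below the $373,300 cutoff, so the full $6,275 applies.
Elderly Relief Credit: income exceeds $257,000 by $32,750, which is 33 full-or-partial $1,000 increments; reduction = 33 × $45 = $1,485, leaving $1,012.
Commuter Credit: $289,750 is at or above $253,700, so the credit is $0.
Dependent Care Credit: 22% of the $28,950 excess over $260,800 is $6,369; credit = $9,075 − $6,369 = $2,706.
Total: $6,275 + $1,012 + $0 + $2,706 = $9,993.

$9,993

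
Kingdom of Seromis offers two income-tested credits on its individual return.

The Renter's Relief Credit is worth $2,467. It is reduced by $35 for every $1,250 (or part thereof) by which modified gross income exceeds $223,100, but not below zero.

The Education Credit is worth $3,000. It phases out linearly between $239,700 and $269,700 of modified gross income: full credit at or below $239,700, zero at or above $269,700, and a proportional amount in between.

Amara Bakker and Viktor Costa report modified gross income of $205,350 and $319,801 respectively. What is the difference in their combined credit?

$5,467

Amara ($205,350): Renter's Relief Credit: $205,350 is at or below the $223,100 threshold, so the full $2,467 applies. Education Credit: $205,350 is at or below the $239,700 threshold, so the full $3,000 applies. total $2,467 + $3,000 = $5,467
Viktor ($319,801): Renter's Relief Credit: income exceeds $223,100 by $96,701 → 78 increments × $35 = $2,730 ≥ base, so the credit is $0. Education Credit: $319,801 is at or above $269,700, so the credit is $0. total $0 + $0 = $0
Difference: |$5,467 − $0| = $5,467.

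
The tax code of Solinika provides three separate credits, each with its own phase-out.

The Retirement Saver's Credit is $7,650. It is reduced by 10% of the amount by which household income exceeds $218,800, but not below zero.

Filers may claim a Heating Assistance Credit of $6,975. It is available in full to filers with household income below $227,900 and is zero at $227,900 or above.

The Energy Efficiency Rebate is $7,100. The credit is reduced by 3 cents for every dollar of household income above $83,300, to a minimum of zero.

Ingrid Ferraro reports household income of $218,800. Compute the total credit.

$17,660

Retirement Saver's Credit: $218,800 is at or below the $218,800 threshold, so the full $7,650 applies.
Heating Assistance Credit: $218,800 is below the $227,900 cutoff, so the full $6,975 applies.
Energy Efficiency Rebate: 3% of the $135,500 excess over $83,300 is $4,065; credit = $7,100 − $4,065 = $3,035.
Total: $7,650 + $6,975 + $3,035 = $17,660.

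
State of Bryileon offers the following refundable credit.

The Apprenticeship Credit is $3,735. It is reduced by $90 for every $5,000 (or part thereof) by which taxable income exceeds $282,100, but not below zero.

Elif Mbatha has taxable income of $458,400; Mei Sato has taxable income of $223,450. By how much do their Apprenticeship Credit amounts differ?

Elif ($458,400): Apprenticeship Credit: income exceeds $282,100 by $176,300, which is 36 full-or-partial $5,000 increments; reduction = 36 × $90 = $3,240, leaving $495.
Mei ($223,450): Apprenticeship Credit: $223,450 is at or below the $282,100 threshold, so the full $3,735 applies.
Difference: |$495 − $3,735| = $3,240.

$3,240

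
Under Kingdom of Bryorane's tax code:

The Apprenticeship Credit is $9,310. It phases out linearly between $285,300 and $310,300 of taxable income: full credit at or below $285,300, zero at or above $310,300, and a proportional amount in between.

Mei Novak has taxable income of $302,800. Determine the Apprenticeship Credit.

Apprenticeship Credit: $302,800 is $17,500 into a $25,000 phase-out range, leaving 7,500/25,000 of the credit: $9,310 × 7,500/25,000 = $2,793.

$2,793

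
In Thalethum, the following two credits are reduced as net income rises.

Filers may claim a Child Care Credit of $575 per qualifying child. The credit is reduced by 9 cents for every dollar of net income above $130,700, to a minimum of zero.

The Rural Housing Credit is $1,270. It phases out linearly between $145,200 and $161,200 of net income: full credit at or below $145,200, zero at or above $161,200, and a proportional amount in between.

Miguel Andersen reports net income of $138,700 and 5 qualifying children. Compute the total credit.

$3,425

Child Care Credit: base = 5 × $575 = $2,875. 9% of the $8,000 excess over $130,700 is $720; credit = $2,875 − $720 = $2,155.
Rural Housing Credit: $138,700 is at or below the $145,200 threshold, so the full $1,270 applies.
Total: $2,155 + $1,270 = $3,425.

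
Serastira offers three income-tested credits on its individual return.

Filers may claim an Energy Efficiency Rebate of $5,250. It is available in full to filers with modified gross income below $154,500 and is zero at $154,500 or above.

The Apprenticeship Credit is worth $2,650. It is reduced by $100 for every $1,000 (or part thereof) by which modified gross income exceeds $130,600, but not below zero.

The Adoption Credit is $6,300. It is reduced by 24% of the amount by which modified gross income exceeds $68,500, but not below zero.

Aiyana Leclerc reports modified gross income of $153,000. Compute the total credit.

$5,600

Energy Efficiency Rebate: $153,000 is below the $154,500 cutoff, so the full $5,250 applies.
Apprenticeship Credit: income exceeds $130,600 by $22,400, which is 23 full-or-partial $1,000 increments; reduction = 23 × $100 = $2,300, leaving $350.
Adoption Credit: 24% of the $84,500 excess over $68,500 is $20,280 ≥ base, so the credit is $0.
Total: $5,250 + $350 + $0 = $5,600.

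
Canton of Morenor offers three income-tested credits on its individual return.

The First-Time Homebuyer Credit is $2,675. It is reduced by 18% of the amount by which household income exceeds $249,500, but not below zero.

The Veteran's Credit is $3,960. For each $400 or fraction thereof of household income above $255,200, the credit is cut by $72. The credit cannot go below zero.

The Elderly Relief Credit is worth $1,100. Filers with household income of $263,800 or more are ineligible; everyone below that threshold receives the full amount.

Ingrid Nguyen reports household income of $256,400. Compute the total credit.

$6,277

First-Time Homebuyer Credit: 18% of the $6,900 excess over $249,500 is $1,242; credit = $2,675 − $1,242 = $1,433.
Veteran's Credit: income exceeds $255,200 by $1,200, which is 3 full-or-partial $400 increments; reduction = 3 × $72 = $216, leaving $3,744.
Elderly Relief Credit: $256,400 is below the $263,800 cutoff, so the full $1,100 applies.
Total: $1,433 + $3,744 + $1,100 = $6,277.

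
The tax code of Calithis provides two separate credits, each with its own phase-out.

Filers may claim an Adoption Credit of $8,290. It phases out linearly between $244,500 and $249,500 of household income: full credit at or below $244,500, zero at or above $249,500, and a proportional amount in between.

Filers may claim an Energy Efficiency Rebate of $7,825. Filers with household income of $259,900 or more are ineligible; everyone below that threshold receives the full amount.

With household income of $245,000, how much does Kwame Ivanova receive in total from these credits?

Adoption Credit: $245,000 is $500 into a $5,000 phase-out range, leaving 4,500/5,000 of the credit: $8,290 × 4,500/5,000 = $7,461.
Energy Efficiency Rebate: $245,000 is below the $259,900 cutoff, so the full $7,825 applies.
Total: $7,461 + $7,825 = $15,286.

$15,286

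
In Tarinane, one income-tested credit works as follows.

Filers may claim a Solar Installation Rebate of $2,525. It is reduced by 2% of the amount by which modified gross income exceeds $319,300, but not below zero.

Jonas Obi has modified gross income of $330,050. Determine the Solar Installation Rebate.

$2,310

Solar Installation Rebate: 2% of the $10,750 excess over $319,300 is $215; credit = $2,525 − $215 = $2,310.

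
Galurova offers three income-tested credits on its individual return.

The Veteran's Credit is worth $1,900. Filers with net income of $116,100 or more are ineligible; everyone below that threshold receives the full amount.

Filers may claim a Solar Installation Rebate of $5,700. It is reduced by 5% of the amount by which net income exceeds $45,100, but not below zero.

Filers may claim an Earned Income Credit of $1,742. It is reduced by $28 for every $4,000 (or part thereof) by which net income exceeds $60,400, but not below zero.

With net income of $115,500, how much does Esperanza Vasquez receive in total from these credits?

$5,430

Veteran's Credit: $115,500 is below the $116,100 cutoff, so the full $1,900 applies.
Solar Installation Rebate: 5% of the $70,400 excess over $45,100 is $3,520; credit = $5,700 − $3,520 = $2,180.
Earned Income Credit: income exceeds $60,400 by $55,100, which is 14 full-or-partial $4,000 increments; reduction = 14 × $28 = $392, leaving $1,350.
Total: $1,900 + $2,180 + $1,350 = $5,430.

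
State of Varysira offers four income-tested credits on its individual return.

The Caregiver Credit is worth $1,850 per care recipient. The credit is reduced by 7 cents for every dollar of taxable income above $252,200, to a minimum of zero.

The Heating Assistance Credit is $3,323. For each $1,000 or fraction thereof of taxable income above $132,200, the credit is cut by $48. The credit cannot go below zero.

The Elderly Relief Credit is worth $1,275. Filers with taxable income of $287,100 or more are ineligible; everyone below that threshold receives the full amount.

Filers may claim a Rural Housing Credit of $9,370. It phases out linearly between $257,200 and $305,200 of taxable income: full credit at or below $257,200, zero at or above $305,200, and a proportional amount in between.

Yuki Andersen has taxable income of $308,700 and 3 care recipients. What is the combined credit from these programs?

$1,595

Caregiver Credit: base = 3 × $1,850 = $5,550. 7% of the $56,500 excess over $252,200 is $3,955; credit = $5,550 − $3,955 = $1,595.
Heating Assistance Credit: income exceeds $132,200 by $176,500 → 177 increments × $48 = $8,496 ≥ base, so the credit is $0.
Elderly Relief Credit: $308,700 meets or exceeds the $287,100 cutoff, so the credit is $0.
Rural Housing Credit: $308,700 is at or above $305,200, so the credit is $0.
Total: $1,595 + $0 + $0 + $0 = $1,595.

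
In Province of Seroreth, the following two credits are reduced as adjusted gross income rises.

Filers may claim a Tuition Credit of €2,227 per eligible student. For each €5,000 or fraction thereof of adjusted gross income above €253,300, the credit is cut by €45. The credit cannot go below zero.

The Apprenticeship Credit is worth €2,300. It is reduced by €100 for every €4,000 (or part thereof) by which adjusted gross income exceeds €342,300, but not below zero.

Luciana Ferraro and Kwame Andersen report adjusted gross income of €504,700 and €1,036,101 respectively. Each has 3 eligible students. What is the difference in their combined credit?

€4,386

Luciana (€504,700): Tuition Credit: base = 3 × €2,227 = €6,681. income exceeds €253,300 by €251,400, which is 51 full-or-partial €5,000 increments; reduction = 51 × €45 = €2,295, leaving €4,386. Apprenticeship Credit: income exceeds €342,300 by €162,400 → 41 increments × €100 = €4,100 ≥ base, so the credit is €0. total €4,386 + €0 = €4,386
Kwame (€1,036,101): Tuition Credit: base = 3 × €2,227 = €6,681. income exceeds €253,300 by €782,801 → 157 increments × €45 = €7,065 ≥ base, so the credit is €0. Apprenticeship Credit: income exceeds €342,300 by €693,801 → 174 increments × €100 = €17,400 ≥ base, so the credit is €0. total €0 + €0 = €0
Difference: |€4,386 − €0| = €4,386.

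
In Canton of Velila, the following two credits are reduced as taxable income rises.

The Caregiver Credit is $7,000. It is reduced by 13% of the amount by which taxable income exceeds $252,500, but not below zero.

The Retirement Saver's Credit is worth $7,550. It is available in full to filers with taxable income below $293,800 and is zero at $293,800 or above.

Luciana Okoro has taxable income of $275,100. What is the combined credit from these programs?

$11,612

Caregiver Credit: 13% of the $22,600 excess over $252,500 is $2,938; credit = $7,000 − $2,938 = $4,062.
Retirement Saver's Credit: $275,100 is below the $293,800 cutoff, so the full $7,550 applies.
Total: $4,062 + $7,550 = $11,612.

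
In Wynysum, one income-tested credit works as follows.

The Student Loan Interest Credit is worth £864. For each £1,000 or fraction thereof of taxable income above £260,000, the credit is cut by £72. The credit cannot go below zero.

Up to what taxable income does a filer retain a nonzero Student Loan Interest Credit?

£271,000

After 11 increments the reduction is 11 × £72 = £792, leaving £72; one more increment wipes it out. Increment 11 ends at excess 11 × £1,000 = £11,000, so the highest qualifying income is £260,000 + £11,000 = £271,000.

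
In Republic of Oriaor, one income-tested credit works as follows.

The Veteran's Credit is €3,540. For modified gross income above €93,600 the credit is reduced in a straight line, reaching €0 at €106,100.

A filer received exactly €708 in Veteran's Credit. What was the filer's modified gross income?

€708 is 708/3,540 of the full €3,540, so 2,832/3,540 of the €12,500 range has been used: income = €93,600 + €12,500 × 2,832/3,540 = €103,600.

€103,600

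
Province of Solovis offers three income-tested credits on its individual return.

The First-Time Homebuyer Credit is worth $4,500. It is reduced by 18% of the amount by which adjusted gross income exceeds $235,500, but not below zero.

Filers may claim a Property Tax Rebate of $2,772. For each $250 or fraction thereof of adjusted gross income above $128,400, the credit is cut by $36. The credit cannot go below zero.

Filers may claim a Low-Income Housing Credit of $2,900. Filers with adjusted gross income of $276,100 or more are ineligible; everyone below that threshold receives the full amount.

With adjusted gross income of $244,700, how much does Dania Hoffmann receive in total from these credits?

First-Time Homebuyer Credit: 18% of the $9,200 excess over $235,500 is $1,656; credit = $4,500 − $1,656 = $2,844.
Property Tax Rebate: income exceeds $128,400 by $116,300 → 466 increments × $36 = $16,776 ≥ base, so the credit is $0.
Low-Income Housing Credit: $244,700 is below the $276,100 cutoff, so the full $2,900 applies.
Total: $2,844 + $0 + $2,900 = $5,744.

$5,744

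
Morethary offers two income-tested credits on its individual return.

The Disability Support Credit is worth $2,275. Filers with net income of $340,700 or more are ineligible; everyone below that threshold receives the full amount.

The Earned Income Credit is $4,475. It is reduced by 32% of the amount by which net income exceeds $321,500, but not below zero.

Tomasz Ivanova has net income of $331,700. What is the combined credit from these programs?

$3,486

Disability Support Credit: $331,700 is below the $340,700 cutoff, so the full $2,275 applies.
Earned Income Credit: 32% of the $10,200 excess over $321,500 is $3,264; credit = $4,475 − $3,264 = $1,211.
Total: $2,275 + $1,211 = $3,486.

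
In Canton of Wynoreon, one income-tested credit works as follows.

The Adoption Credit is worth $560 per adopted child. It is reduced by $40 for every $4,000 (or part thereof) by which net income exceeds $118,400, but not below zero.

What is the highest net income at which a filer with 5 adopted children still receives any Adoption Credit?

Full credit = 5 × $560 = $2,800.
After 69 increments the reduction is 69 × $40 = $2,760, leaving $40; one more increment wipes it out. Increment 69 ends at excess 69 × $4,000 = $276,000, so the highest qualifying income is $118,400 + $276,000 = $394,400.

$394,400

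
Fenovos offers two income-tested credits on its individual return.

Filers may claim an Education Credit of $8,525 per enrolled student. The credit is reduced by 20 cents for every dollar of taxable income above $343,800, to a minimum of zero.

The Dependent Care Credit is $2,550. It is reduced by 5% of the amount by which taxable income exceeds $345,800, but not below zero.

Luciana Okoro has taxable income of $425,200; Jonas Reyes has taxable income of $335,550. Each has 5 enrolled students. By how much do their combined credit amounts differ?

Luciana ($425,200): Education Credit: base = 5 × $8,525 = $42,625. 20% of the $81,400 excess over $343,800 is $16,280; credit = $42,625 − $16,280 = $26,345. Dependent Care Credit: 5% of the $79,400 excess over $345,800 is $3,970 ≥ base, so the credit is $0. total $26,345 + $0 = $26,345
Jonas ($335,550): Education Credit: base = 5 × $8,525 = $42,625. $335,550 is at or below the $343,800 threshold, so the full $42,625 applies. Dependent Care Credit: $335,550 is at or below the $345,800 threshold, so the full $2,550 applies. total $42,625 + $2,550 = $45,175
Difference: |$26,345 − $45,175| = $18,830.

$18,830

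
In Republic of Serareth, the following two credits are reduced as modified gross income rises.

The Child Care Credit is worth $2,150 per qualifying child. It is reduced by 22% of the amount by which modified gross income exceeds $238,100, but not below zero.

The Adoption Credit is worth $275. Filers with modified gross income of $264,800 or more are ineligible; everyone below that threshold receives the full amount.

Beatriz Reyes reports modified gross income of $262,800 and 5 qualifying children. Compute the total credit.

Child Care Credit: base = 5 × $2,150 = $10,750. 22% of the $24,700 excess over $238,100 is $5,434; credit = $10,750 − $5,434 = $5,316.
Adoption Credit: $262,800 is below the $264,800 cutoff, so the full $275 applies.
Total: $5,316 + $275 = $5,591.

$5,591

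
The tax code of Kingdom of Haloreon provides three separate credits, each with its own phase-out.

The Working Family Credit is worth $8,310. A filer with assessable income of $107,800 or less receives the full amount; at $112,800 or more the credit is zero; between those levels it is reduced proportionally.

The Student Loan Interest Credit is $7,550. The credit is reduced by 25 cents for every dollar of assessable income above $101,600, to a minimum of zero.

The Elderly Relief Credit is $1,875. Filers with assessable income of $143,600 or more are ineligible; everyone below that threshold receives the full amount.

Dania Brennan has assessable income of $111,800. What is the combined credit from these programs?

$8,537

Working Family Credit: $111,800 is $4,000 into a $5,000 phase-out range, leaving 1,000/5,000 of the credit: $8,310 × 1,000/5,000 = $1,662.
Student Loan Interest Credit: 25% of the $10,200 excess over $101,600 is $2,550; credit = $7,550 − $2,550 = $5,000.
Elderly Relief Credit: $111,800 is below the $143,600 cutoff, so the full $1,875 applies.
Total: $1,662 + $5,000 + $1,875 = $8,537.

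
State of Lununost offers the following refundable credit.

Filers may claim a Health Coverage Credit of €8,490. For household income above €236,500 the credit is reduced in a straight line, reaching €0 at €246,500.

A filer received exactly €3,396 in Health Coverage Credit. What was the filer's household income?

€3,396 is 3,396/8,490 of the full €8,490, so 5,094/8,490 of the €10,000 range has been used: income = €236,500 + €10,000 × 5,094/8,490 = €242,500.

€242,500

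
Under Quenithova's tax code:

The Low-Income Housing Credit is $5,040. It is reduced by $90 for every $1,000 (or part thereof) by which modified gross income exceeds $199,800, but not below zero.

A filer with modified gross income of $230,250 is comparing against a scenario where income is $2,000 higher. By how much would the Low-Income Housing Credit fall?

$180

At $230,250 — income exceeds $199,800 by $30,450, which is 31 full-or-partial $1,000 increments; reduction = 31 × $90 = $2,790, leaving $2,250.
At $232,250 — income exceeds $199,800 by $32,450, which is 33 full-or-partial $1,000 increments; reduction = 33 × $90 = $2,970, leaving $2,070.
Lost: $2,250 − $2,070 = $180.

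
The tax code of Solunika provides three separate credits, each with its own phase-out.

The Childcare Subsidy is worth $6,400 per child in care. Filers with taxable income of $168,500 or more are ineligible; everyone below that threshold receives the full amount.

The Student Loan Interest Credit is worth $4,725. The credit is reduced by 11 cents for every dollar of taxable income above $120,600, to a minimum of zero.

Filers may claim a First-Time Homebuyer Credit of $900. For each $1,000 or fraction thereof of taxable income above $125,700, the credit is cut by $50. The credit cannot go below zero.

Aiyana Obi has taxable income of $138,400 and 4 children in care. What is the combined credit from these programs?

$28,617

Childcare Subsidy: base = 4 × $6,400 = $25,600. $138,400 is below the $168,500 cutoff, so the full $25,600 applies.
Student Loan Interest Credit: 11% of the $17,800 excess over $120,600 is $1,958; credit = $4,725 − $1,958 = $2,767.
First-Time Homebuyer Credit: income exceeds $125,700 by $12,700, which is 13 full-or-partial $1,000 increments; reduction = 13 × $50 = $650, leaving $250.
Total: $25,600 + $2,767 + $250 = $28,617.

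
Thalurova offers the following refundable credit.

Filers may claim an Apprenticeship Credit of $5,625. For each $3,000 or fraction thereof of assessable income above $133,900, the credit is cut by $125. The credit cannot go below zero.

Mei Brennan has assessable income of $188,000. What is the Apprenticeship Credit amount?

Apprenticeship Credit: income exceeds $133,900 by $54,100, which is 19 full-or-partial $3,000 increments; reduction = 19 × $125 = $2,375, leaving $3,250.

$3,250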